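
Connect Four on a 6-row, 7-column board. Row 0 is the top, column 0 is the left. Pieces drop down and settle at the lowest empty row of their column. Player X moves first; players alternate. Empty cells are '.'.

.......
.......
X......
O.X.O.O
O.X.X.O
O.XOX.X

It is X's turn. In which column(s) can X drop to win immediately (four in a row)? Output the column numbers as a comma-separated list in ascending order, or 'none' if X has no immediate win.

Answer: 2

Derivation:
col 0: drop X → no win
col 1: drop X → no win
col 2: drop X → WIN!
col 3: drop X → no win
col 4: drop X → no win
col 5: drop X → no win
col 6: drop X → no win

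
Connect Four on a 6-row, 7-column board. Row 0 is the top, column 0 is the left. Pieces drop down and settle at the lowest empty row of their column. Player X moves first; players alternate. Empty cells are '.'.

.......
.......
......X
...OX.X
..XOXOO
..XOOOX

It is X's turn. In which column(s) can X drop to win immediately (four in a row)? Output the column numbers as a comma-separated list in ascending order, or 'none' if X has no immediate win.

col 0: drop X → no win
col 1: drop X → no win
col 2: drop X → no win
col 3: drop X → no win
col 4: drop X → no win
col 5: drop X → no win
col 6: drop X → no win

Answer: none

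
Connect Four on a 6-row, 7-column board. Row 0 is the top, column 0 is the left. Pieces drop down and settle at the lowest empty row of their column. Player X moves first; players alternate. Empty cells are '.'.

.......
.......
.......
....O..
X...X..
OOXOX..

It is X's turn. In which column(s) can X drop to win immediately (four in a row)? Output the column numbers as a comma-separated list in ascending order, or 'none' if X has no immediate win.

col 0: drop X → no win
col 1: drop X → no win
col 2: drop X → no win
col 3: drop X → no win
col 4: drop X → no win
col 5: drop X → no win
col 6: drop X → no win

Answer: none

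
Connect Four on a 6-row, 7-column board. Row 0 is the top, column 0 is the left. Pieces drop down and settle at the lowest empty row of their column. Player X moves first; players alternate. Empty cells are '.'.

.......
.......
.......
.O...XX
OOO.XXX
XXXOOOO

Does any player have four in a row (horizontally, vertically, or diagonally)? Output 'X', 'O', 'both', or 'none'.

O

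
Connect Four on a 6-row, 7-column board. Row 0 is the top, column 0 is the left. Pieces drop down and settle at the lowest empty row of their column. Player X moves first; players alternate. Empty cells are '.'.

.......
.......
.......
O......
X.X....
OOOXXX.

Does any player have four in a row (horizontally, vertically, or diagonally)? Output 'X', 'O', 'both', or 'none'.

none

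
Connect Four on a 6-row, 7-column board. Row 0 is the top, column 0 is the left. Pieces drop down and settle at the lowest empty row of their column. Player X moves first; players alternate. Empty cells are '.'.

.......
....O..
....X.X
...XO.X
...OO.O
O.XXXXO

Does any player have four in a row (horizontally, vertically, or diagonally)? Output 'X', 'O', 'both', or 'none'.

X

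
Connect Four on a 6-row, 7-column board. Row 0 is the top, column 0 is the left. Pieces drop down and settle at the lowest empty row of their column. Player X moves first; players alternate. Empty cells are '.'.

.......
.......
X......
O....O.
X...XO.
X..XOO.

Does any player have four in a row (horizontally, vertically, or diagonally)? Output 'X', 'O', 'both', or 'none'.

none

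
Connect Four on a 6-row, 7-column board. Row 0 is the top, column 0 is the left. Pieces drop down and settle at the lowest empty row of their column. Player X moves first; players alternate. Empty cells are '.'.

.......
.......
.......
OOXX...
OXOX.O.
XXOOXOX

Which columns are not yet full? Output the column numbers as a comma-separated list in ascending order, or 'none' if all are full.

col 0: top cell = '.' → open
col 1: top cell = '.' → open
col 2: top cell = '.' → open
col 3: top cell = '.' → open
col 4: top cell = '.' → open
col 5: top cell = '.' → open
col 6: top cell = '.' → open

Answer: 0,1,2,3,4,5,6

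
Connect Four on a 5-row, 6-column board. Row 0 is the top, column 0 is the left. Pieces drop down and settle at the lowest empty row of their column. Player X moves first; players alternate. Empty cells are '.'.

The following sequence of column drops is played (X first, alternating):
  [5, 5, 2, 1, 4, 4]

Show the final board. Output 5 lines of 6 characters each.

Move 1: X drops in col 5, lands at row 4
Move 2: O drops in col 5, lands at row 3
Move 3: X drops in col 2, lands at row 4
Move 4: O drops in col 1, lands at row 4
Move 5: X drops in col 4, lands at row 4
Move 6: O drops in col 4, lands at row 3

Answer: ......
......
......
....OO
.OX.XX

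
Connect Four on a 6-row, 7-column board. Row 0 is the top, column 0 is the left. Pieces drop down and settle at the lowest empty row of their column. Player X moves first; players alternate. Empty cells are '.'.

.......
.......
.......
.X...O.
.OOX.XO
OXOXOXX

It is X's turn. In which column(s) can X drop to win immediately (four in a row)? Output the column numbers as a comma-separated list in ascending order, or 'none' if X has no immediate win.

col 0: drop X → no win
col 1: drop X → no win
col 2: drop X → no win
col 3: drop X → no win
col 4: drop X → no win
col 5: drop X → no win
col 6: drop X → no win

Answer: none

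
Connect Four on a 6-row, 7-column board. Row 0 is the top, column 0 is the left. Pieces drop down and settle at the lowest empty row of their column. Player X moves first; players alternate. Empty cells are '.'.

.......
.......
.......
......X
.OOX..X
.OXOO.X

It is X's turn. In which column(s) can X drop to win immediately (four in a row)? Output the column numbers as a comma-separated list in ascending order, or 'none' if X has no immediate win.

col 0: drop X → no win
col 1: drop X → no win
col 2: drop X → no win
col 3: drop X → no win
col 4: drop X → no win
col 5: drop X → no win
col 6: drop X → WIN!

Answer: 6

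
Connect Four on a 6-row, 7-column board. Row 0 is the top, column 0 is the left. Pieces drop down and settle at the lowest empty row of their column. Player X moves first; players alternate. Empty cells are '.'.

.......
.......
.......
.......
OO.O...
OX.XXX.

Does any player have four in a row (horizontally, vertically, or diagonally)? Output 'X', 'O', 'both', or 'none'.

none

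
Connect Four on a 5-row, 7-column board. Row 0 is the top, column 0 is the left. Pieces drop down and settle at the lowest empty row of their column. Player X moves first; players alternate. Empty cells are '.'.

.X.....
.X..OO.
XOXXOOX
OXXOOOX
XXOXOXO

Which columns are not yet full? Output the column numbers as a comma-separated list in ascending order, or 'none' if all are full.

Answer: 0,2,3,4,5,6

Derivation:
col 0: top cell = '.' → open
col 1: top cell = 'X' → FULL
col 2: top cell = '.' → open
col 3: top cell = '.' → open
col 4: top cell = '.' → open
col 5: top cell = '.' → open
col 6: top cell = '.' → open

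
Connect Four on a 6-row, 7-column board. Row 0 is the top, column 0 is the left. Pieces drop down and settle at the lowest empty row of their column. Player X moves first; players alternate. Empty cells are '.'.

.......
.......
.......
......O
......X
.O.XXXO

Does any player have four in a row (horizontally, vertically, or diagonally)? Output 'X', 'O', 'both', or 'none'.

none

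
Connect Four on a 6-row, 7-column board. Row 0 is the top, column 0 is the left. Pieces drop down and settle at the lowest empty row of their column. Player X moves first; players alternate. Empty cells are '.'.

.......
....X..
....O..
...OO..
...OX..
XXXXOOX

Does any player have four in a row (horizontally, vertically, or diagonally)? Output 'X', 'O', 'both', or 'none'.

X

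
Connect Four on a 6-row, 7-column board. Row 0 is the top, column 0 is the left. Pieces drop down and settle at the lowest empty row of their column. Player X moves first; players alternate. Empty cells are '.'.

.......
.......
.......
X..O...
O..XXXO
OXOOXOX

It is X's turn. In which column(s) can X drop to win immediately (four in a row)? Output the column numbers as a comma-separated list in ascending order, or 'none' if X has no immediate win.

col 0: drop X → no win
col 1: drop X → no win
col 2: drop X → WIN!
col 3: drop X → no win
col 4: drop X → no win
col 5: drop X → no win
col 6: drop X → no win

Answer: 2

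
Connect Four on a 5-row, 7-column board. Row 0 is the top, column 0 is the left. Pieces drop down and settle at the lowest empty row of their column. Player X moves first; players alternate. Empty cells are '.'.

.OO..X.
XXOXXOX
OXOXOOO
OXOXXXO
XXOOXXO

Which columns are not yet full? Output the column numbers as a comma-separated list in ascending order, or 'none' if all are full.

Answer: 0,3,4,6

Derivation:
col 0: top cell = '.' → open
col 1: top cell = 'O' → FULL
col 2: top cell = 'O' → FULL
col 3: top cell = '.' → open
col 4: top cell = '.' → open
col 5: top cell = 'X' → FULL
col 6: top cell = '.' → open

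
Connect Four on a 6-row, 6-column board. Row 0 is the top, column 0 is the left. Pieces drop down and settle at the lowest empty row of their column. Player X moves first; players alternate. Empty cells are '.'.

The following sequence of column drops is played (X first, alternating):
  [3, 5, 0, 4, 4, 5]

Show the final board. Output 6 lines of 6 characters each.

Answer: ......
......
......
......
....XO
X..XOO

Derivation:
Move 1: X drops in col 3, lands at row 5
Move 2: O drops in col 5, lands at row 5
Move 3: X drops in col 0, lands at row 5
Move 4: O drops in col 4, lands at row 5
Move 5: X drops in col 4, lands at row 4
Move 6: O drops in col 5, lands at row 4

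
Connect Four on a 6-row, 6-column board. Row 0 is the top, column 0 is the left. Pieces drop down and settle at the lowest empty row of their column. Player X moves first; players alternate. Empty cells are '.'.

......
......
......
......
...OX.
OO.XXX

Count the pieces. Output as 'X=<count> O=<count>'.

X=4 O=3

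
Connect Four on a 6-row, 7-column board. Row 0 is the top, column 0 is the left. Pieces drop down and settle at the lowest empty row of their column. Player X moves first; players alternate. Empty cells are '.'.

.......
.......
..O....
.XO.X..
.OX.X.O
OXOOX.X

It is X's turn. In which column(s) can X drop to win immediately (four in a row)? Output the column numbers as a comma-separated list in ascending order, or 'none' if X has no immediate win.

col 0: drop X → no win
col 1: drop X → no win
col 2: drop X → no win
col 3: drop X → no win
col 4: drop X → WIN!
col 5: drop X → no win
col 6: drop X → no win

Answer: 4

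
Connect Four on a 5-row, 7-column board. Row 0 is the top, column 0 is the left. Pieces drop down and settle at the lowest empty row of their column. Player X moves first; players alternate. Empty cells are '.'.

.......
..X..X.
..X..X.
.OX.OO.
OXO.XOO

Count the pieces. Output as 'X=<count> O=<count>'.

X=7 O=7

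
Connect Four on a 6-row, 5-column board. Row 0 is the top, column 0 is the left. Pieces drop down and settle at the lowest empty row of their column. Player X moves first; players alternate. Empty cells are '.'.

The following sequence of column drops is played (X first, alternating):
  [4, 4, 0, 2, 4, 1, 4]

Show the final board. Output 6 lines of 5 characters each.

Move 1: X drops in col 4, lands at row 5
Move 2: O drops in col 4, lands at row 4
Move 3: X drops in col 0, lands at row 5
Move 4: O drops in col 2, lands at row 5
Move 5: X drops in col 4, lands at row 3
Move 6: O drops in col 1, lands at row 5
Move 7: X drops in col 4, lands at row 2

Answer: .....
.....
....X
....X
....O
XOO.X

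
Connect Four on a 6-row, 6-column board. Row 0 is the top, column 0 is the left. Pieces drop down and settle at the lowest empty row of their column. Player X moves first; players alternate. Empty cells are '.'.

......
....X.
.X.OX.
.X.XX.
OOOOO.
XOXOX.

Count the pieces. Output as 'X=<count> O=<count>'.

X=9 O=8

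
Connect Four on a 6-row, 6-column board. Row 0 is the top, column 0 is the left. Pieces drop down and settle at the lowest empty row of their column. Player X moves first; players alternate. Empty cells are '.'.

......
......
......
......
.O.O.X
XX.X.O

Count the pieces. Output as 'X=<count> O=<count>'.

X=4 O=3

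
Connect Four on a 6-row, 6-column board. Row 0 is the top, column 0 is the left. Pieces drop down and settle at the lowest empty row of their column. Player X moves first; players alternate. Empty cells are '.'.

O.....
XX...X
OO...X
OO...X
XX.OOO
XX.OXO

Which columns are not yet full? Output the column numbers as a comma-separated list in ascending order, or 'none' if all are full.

Answer: 1,2,3,4,5

Derivation:
col 0: top cell = 'O' → FULL
col 1: top cell = '.' → open
col 2: top cell = '.' → open
col 3: top cell = '.' → open
col 4: top cell = '.' → open
col 5: top cell = '.' → open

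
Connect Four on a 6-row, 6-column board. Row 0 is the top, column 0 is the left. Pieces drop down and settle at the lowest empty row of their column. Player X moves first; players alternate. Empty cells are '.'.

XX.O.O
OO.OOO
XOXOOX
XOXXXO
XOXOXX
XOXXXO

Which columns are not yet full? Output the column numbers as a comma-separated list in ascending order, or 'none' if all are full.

Answer: 2,4

Derivation:
col 0: top cell = 'X' → FULL
col 1: top cell = 'X' → FULL
col 2: top cell = '.' → open
col 3: top cell = 'O' → FULL
col 4: top cell = '.' → open
col 5: top cell = 'O' → FULL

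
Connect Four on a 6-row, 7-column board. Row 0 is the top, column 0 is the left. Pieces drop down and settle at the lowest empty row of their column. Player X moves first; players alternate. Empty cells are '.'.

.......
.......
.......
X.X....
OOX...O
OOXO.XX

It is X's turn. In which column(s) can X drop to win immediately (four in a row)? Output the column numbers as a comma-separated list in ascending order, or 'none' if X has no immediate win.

col 0: drop X → no win
col 1: drop X → no win
col 2: drop X → WIN!
col 3: drop X → no win
col 4: drop X → no win
col 5: drop X → no win
col 6: drop X → no win

Answer: 2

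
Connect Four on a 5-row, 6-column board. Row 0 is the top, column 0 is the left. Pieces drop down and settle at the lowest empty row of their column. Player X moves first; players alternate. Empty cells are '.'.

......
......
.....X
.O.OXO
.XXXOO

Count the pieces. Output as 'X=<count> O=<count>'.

X=5 O=5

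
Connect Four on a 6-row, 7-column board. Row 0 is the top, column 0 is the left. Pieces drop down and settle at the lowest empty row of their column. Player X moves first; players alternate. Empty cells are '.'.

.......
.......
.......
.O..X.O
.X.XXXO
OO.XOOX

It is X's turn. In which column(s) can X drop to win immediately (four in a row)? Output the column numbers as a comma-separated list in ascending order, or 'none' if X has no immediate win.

col 0: drop X → no win
col 1: drop X → no win
col 2: drop X → no win
col 3: drop X → no win
col 4: drop X → no win
col 5: drop X → no win
col 6: drop X → no win

Answer: none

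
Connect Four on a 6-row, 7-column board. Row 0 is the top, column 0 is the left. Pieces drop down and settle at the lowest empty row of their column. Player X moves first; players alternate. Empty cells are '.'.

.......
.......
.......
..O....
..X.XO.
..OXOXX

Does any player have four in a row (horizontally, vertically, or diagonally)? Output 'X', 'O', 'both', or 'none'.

none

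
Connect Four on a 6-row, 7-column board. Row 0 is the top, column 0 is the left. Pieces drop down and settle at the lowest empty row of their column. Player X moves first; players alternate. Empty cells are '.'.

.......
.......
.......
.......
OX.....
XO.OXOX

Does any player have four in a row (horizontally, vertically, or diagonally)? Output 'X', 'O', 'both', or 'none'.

none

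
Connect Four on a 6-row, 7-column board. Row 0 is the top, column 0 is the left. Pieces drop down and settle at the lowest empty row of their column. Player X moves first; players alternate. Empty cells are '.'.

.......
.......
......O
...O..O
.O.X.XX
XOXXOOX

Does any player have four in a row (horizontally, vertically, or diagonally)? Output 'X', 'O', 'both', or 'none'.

none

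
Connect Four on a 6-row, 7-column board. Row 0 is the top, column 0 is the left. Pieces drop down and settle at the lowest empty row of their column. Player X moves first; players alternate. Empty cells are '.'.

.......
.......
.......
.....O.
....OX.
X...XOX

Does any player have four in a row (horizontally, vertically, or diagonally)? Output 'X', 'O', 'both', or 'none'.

none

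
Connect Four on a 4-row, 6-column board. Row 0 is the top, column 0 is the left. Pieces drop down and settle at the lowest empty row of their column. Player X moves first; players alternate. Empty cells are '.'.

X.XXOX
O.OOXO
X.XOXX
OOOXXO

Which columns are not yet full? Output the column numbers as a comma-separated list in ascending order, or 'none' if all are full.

Answer: 1

Derivation:
col 0: top cell = 'X' → FULL
col 1: top cell = '.' → open
col 2: top cell = 'X' → FULL
col 3: top cell = 'X' → FULL
col 4: top cell = 'O' → FULL
col 5: top cell = 'X' → FULL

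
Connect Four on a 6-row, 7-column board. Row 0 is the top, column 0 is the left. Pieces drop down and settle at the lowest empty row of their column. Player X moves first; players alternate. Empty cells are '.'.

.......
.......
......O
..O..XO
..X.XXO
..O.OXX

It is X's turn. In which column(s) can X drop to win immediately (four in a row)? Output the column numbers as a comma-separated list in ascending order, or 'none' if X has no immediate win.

col 0: drop X → no win
col 1: drop X → no win
col 2: drop X → no win
col 3: drop X → no win
col 4: drop X → no win
col 5: drop X → WIN!
col 6: drop X → no win

Answer: 5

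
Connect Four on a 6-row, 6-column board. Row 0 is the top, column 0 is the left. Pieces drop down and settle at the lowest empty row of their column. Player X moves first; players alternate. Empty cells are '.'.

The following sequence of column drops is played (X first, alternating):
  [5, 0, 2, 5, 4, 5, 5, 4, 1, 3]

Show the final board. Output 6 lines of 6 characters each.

Answer: ......
......
.....X
.....O
....OO
OXXOXX

Derivation:
Move 1: X drops in col 5, lands at row 5
Move 2: O drops in col 0, lands at row 5
Move 3: X drops in col 2, lands at row 5
Move 4: O drops in col 5, lands at row 4
Move 5: X drops in col 4, lands at row 5
Move 6: O drops in col 5, lands at row 3
Move 7: X drops in col 5, lands at row 2
Move 8: O drops in col 4, lands at row 4
Move 9: X drops in col 1, lands at row 5
Move 10: O drops in col 3, lands at row 5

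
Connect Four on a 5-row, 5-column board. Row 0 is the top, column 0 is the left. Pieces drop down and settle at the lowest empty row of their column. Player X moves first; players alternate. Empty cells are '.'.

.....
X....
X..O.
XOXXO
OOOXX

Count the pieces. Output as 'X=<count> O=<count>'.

X=7 O=6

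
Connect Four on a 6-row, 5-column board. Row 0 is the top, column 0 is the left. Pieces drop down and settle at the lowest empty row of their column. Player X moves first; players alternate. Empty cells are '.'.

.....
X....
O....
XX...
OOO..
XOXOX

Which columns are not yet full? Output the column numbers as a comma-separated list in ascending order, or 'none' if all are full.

Answer: 0,1,2,3,4

Derivation:
col 0: top cell = '.' → open
col 1: top cell = '.' → open
col 2: top cell = '.' → open
col 3: top cell = '.' → open
col 4: top cell = '.' → open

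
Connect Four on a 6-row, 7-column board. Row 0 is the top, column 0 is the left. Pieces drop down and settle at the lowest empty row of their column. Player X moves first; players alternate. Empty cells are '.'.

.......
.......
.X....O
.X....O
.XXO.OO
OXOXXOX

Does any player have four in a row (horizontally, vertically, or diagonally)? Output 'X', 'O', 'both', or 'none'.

X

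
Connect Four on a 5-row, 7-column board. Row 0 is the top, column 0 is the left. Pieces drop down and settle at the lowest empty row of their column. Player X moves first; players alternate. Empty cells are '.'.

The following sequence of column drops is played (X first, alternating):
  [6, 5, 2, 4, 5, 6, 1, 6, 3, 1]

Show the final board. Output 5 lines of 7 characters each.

Answer: .......
.......
......O
.O...XO
.XXXOOX

Derivation:
Move 1: X drops in col 6, lands at row 4
Move 2: O drops in col 5, lands at row 4
Move 3: X drops in col 2, lands at row 4
Move 4: O drops in col 4, lands at row 4
Move 5: X drops in col 5, lands at row 3
Move 6: O drops in col 6, lands at row 3
Move 7: X drops in col 1, lands at row 4
Move 8: O drops in col 6, lands at row 2
Move 9: X drops in col 3, lands at row 4
Move 10: O drops in col 1, lands at row 3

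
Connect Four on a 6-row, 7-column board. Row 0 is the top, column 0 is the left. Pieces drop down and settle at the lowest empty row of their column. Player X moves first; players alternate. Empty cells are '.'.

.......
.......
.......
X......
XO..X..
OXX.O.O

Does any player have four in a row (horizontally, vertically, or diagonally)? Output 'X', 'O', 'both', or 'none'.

none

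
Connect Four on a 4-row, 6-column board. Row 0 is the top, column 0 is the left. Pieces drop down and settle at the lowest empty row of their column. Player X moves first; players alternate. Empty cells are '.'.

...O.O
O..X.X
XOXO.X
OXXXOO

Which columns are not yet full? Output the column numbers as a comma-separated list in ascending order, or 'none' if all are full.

col 0: top cell = '.' → open
col 1: top cell = '.' → open
col 2: top cell = '.' → open
col 3: top cell = 'O' → FULL
col 4: top cell = '.' → open
col 5: top cell = 'O' → FULL

Answer: 0,1,2,4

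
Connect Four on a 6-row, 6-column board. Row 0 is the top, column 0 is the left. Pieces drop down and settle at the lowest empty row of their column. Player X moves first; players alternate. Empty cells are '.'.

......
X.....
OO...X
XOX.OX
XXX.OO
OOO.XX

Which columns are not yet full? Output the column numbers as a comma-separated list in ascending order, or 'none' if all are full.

col 0: top cell = '.' → open
col 1: top cell = '.' → open
col 2: top cell = '.' → open
col 3: top cell = '.' → open
col 4: top cell = '.' → open
col 5: top cell = '.' → open

Answer: 0,1,2,3,4,5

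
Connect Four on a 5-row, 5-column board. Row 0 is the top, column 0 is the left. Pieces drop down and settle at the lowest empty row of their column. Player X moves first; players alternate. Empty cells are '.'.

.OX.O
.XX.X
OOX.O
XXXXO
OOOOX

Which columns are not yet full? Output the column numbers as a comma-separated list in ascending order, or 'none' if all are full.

col 0: top cell = '.' → open
col 1: top cell = 'O' → FULL
col 2: top cell = 'X' → FULL
col 3: top cell = '.' → open
col 4: top cell = 'O' → FULL

Answer: 0,3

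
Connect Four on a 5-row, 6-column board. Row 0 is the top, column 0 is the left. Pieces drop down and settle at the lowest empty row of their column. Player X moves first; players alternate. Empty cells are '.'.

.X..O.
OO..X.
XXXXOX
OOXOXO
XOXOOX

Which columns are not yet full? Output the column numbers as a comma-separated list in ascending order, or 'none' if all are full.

col 0: top cell = '.' → open
col 1: top cell = 'X' → FULL
col 2: top cell = '.' → open
col 3: top cell = '.' → open
col 4: top cell = 'O' → FULL
col 5: top cell = '.' → open

Answer: 0,2,3,5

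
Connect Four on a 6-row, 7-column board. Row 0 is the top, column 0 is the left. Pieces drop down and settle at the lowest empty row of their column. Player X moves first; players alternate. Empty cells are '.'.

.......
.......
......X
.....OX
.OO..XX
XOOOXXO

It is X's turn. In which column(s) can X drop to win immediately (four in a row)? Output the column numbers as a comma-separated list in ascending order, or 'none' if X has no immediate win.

Answer: 6

Derivation:
col 0: drop X → no win
col 1: drop X → no win
col 2: drop X → no win
col 3: drop X → no win
col 4: drop X → no win
col 5: drop X → no win
col 6: drop X → WIN!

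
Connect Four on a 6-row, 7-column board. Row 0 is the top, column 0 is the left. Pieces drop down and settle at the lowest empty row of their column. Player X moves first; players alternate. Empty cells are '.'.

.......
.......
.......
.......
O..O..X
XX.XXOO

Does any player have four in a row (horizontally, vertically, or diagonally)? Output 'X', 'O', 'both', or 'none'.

none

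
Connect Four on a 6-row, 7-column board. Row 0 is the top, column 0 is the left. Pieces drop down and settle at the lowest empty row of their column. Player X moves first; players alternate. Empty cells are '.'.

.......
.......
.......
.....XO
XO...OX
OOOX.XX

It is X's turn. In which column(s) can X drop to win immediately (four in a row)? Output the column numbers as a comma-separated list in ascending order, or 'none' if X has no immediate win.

col 0: drop X → no win
col 1: drop X → no win
col 2: drop X → no win
col 3: drop X → no win
col 4: drop X → WIN!
col 5: drop X → no win
col 6: drop X → no win

Answer: 4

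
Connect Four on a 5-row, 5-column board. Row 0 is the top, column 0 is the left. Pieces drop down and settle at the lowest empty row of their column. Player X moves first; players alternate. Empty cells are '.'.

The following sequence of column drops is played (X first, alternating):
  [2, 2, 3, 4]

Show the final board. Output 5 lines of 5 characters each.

Move 1: X drops in col 2, lands at row 4
Move 2: O drops in col 2, lands at row 3
Move 3: X drops in col 3, lands at row 4
Move 4: O drops in col 4, lands at row 4

Answer: .....
.....
.....
..O..
..XXO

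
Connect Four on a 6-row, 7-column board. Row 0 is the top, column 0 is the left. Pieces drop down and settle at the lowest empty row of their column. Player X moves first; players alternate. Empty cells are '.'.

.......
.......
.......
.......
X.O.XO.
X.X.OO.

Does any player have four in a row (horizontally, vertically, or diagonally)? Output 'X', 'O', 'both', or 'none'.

none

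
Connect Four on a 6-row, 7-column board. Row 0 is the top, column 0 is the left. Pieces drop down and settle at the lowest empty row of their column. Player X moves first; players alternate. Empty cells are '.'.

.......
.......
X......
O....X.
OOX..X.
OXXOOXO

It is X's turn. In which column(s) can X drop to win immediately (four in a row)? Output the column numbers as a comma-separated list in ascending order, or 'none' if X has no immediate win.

col 0: drop X → no win
col 1: drop X → no win
col 2: drop X → no win
col 3: drop X → no win
col 4: drop X → no win
col 5: drop X → WIN!
col 6: drop X → no win

Answer: 5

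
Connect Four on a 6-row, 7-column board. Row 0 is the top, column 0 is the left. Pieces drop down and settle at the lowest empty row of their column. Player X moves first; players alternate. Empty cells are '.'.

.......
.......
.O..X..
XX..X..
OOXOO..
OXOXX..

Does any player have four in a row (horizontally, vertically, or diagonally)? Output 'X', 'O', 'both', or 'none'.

none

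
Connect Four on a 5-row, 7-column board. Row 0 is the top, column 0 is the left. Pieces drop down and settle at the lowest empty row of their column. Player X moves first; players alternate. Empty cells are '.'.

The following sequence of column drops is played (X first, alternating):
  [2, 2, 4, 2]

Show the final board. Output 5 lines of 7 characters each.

Move 1: X drops in col 2, lands at row 4
Move 2: O drops in col 2, lands at row 3
Move 3: X drops in col 4, lands at row 4
Move 4: O drops in col 2, lands at row 2

Answer: .......
.......
..O....
..O....
..X.X..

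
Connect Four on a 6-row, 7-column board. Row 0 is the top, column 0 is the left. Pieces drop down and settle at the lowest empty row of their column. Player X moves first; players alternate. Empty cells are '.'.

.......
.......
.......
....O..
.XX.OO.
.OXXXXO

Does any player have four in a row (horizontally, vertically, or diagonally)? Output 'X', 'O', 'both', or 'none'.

X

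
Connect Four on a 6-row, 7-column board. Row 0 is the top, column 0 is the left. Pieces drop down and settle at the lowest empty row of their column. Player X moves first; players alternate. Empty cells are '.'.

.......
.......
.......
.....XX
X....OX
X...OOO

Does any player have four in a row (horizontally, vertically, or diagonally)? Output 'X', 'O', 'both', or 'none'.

none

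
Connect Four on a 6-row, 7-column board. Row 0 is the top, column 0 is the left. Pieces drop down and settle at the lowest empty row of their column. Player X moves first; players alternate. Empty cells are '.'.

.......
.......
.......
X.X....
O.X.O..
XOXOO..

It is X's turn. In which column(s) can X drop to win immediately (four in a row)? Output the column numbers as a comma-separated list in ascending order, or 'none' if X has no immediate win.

Answer: 2

Derivation:
col 0: drop X → no win
col 1: drop X → no win
col 2: drop X → WIN!
col 3: drop X → no win
col 4: drop X → no win
col 5: drop X → no win
col 6: drop X → no win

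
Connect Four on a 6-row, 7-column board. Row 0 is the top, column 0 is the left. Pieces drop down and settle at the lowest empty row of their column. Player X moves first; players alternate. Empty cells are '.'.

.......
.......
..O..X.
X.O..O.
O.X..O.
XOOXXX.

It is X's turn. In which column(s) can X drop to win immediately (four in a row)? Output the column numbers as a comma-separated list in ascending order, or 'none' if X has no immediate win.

Answer: 6

Derivation:
col 0: drop X → no win
col 1: drop X → no win
col 2: drop X → no win
col 3: drop X → no win
col 4: drop X → no win
col 5: drop X → no win
col 6: drop X → WIN!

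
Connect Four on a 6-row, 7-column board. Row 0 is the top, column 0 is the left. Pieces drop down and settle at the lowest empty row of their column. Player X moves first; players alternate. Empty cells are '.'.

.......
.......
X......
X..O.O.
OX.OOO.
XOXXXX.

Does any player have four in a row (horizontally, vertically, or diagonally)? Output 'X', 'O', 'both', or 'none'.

X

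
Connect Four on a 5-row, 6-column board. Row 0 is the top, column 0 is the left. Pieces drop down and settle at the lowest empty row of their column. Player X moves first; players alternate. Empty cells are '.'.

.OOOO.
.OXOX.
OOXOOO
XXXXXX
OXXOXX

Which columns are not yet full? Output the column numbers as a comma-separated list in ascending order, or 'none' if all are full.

Answer: 0,5

Derivation:
col 0: top cell = '.' → open
col 1: top cell = 'O' → FULL
col 2: top cell = 'O' → FULL
col 3: top cell = 'O' → FULL
col 4: top cell = 'O' → FULL
col 5: top cell = '.' → open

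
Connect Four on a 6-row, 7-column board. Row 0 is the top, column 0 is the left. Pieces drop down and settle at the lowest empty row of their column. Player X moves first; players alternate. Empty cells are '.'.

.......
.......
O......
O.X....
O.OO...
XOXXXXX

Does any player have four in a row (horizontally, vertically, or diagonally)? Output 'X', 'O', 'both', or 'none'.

X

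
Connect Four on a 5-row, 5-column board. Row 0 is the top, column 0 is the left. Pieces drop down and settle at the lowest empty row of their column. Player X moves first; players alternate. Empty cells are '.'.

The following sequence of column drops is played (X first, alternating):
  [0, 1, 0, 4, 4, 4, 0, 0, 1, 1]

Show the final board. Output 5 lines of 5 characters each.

Move 1: X drops in col 0, lands at row 4
Move 2: O drops in col 1, lands at row 4
Move 3: X drops in col 0, lands at row 3
Move 4: O drops in col 4, lands at row 4
Move 5: X drops in col 4, lands at row 3
Move 6: O drops in col 4, lands at row 2
Move 7: X drops in col 0, lands at row 2
Move 8: O drops in col 0, lands at row 1
Move 9: X drops in col 1, lands at row 3
Move 10: O drops in col 1, lands at row 2

Answer: .....
O....
XO..O
XX..X
XO..O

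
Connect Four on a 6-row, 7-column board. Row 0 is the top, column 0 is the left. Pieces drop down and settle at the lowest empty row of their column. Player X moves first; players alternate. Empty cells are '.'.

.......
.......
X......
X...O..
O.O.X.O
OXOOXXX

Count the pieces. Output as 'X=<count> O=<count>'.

X=7 O=7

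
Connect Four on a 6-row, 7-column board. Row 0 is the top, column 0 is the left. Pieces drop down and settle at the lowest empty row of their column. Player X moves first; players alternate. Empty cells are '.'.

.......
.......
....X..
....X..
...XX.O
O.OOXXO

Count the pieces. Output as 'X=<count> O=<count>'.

X=6 O=5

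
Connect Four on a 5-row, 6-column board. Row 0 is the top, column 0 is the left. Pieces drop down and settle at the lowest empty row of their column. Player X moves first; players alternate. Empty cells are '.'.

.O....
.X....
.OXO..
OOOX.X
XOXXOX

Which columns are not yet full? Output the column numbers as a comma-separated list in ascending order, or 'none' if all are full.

col 0: top cell = '.' → open
col 1: top cell = 'O' → FULL
col 2: top cell = '.' → open
col 3: top cell = '.' → open
col 4: top cell = '.' → open
col 5: top cell = '.' → open

Answer: 0,2,3,4,5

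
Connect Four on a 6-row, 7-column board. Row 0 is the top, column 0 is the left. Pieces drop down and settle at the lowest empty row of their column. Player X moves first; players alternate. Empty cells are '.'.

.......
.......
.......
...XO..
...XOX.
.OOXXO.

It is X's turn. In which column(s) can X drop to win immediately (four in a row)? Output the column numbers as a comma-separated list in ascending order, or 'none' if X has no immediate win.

Answer: 3

Derivation:
col 0: drop X → no win
col 1: drop X → no win
col 2: drop X → no win
col 3: drop X → WIN!
col 4: drop X → no win
col 5: drop X → no win
col 6: drop X → no win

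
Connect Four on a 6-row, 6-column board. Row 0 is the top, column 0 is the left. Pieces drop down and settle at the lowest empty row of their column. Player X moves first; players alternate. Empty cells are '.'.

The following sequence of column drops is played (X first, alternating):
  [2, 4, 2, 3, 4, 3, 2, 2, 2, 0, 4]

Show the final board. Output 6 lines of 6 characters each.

Move 1: X drops in col 2, lands at row 5
Move 2: O drops in col 4, lands at row 5
Move 3: X drops in col 2, lands at row 4
Move 4: O drops in col 3, lands at row 5
Move 5: X drops in col 4, lands at row 4
Move 6: O drops in col 3, lands at row 4
Move 7: X drops in col 2, lands at row 3
Move 8: O drops in col 2, lands at row 2
Move 9: X drops in col 2, lands at row 1
Move 10: O drops in col 0, lands at row 5
Move 11: X drops in col 4, lands at row 3

Answer: ......
..X...
..O...
..X.X.
..XOX.
O.XOO.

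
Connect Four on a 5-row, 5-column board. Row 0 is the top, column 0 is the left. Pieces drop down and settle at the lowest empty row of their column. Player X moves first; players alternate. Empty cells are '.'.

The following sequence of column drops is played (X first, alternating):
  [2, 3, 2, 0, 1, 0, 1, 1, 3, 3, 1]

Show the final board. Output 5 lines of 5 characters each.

Move 1: X drops in col 2, lands at row 4
Move 2: O drops in col 3, lands at row 4
Move 3: X drops in col 2, lands at row 3
Move 4: O drops in col 0, lands at row 4
Move 5: X drops in col 1, lands at row 4
Move 6: O drops in col 0, lands at row 3
Move 7: X drops in col 1, lands at row 3
Move 8: O drops in col 1, lands at row 2
Move 9: X drops in col 3, lands at row 3
Move 10: O drops in col 3, lands at row 2
Move 11: X drops in col 1, lands at row 1

Answer: .....
.X...
.O.O.
OXXX.
OXXO.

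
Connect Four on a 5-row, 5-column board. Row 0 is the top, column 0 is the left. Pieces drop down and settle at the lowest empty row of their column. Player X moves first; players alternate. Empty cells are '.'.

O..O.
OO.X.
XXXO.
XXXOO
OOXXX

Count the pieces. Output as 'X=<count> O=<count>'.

X=10 O=9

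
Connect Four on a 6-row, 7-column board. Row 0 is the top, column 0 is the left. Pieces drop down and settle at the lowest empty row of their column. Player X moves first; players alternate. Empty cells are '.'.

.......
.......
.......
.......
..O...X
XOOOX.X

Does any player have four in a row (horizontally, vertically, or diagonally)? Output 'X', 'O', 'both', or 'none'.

none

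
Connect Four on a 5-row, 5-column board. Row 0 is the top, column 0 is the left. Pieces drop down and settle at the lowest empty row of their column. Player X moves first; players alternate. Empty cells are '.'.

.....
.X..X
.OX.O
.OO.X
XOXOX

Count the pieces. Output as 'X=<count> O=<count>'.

X=7 O=6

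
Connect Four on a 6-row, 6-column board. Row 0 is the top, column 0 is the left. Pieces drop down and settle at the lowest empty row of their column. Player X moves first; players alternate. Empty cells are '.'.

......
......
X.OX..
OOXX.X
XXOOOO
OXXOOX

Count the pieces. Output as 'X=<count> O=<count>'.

X=10 O=10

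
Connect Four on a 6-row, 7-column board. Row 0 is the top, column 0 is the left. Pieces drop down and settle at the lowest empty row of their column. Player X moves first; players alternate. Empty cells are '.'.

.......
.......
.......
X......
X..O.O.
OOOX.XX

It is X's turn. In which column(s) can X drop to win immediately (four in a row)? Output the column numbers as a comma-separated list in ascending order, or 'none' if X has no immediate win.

Answer: 4

Derivation:
col 0: drop X → no win
col 1: drop X → no win
col 2: drop X → no win
col 3: drop X → no win
col 4: drop X → WIN!
col 5: drop X → no win
col 6: drop X → no win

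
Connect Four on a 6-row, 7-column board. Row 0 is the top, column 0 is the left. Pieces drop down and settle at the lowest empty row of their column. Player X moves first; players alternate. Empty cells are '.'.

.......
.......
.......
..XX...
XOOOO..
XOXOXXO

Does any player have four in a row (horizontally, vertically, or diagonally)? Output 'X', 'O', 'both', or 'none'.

O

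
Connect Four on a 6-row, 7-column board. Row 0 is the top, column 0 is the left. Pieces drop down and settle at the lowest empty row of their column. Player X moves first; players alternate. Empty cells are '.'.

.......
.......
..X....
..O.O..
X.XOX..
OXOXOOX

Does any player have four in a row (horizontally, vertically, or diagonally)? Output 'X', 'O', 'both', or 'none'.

none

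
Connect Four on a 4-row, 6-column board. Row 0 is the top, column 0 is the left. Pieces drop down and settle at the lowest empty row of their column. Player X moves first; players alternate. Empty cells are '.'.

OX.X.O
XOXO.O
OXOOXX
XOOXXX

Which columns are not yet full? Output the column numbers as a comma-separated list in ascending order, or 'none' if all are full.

col 0: top cell = 'O' → FULL
col 1: top cell = 'X' → FULL
col 2: top cell = '.' → open
col 3: top cell = 'X' → FULL
col 4: top cell = '.' → open
col 5: top cell = 'O' → FULL

Answer: 2,4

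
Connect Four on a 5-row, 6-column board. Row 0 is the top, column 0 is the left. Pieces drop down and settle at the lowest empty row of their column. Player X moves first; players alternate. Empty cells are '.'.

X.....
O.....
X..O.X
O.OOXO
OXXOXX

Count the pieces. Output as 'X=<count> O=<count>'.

X=8 O=8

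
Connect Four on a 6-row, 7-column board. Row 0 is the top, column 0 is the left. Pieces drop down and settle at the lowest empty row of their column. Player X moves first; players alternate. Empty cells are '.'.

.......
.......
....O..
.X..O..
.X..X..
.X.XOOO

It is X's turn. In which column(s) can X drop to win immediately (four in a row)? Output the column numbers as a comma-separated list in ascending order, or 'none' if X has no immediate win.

Answer: 1

Derivation:
col 0: drop X → no win
col 1: drop X → WIN!
col 2: drop X → no win
col 3: drop X → no win
col 4: drop X → no win
col 5: drop X → no win
col 6: drop X → no win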